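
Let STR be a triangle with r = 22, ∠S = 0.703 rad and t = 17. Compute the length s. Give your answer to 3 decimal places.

14.225

By the law of cosines, s² = t² + r² − 2·t·r·cos S = 202.35, so s ≈ 14.225.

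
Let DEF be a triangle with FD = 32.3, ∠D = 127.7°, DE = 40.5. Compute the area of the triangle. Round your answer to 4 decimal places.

Area = ½·FD·DE·sin D ≈ 517.52.

517.5195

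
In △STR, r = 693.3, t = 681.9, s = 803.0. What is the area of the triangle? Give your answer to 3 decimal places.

area ≈ 224096.249

Semiperimeter p = (803 + 681.9 + 693.3)/2 = 1089.1.
Heron's formula: area = √(1089.1·286.1·407.2·395.8) ≈ 2.241e+05.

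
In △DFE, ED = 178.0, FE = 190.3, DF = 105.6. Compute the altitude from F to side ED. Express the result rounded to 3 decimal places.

103.949

Semiperimeter s = (190.3 + 178 + 105.6)/2 = 236.95.
Heron's formula: area = √(236.95·46.65·58.95·131.35) ≈ 9251.5.
The altitude from F has length 2·area/ED ≈ 103.95.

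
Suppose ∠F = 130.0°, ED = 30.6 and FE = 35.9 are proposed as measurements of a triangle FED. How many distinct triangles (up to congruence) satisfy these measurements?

FE·sin F = 35.9·sin(130.0°) ≈ 27.5.
Since ∠F is not acute, a triangle exists only if ED > FE; here ED ≤ FE, so there is no triangle.

0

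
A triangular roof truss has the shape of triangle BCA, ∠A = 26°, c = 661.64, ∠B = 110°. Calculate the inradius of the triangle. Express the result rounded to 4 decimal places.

The third angle is ∠C = 180° − ∠A − ∠B = 44.00°.
Law of sines: b = c·sin B/sin C ≈ 895.03.
Law of sines: a = c·sin A/sin C ≈ 417.53.
Area = ½·c·b·sin A ≈ 1.298e+05.
Semiperimeter s = (895.03+661.64+417.53)/2 = 987.1.
Inradius = area/s = 1.298e+05/987.1 ≈ 131.49.

r ≈ 131.4948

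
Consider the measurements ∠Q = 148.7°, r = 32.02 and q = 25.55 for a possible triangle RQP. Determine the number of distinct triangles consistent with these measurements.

0

r·sin Q = 32.02·sin(148.7°) ≈ 16.64.
Since ∠Q is not acute, a triangle exists only if q > r; here q ≤ r, so there is no triangle.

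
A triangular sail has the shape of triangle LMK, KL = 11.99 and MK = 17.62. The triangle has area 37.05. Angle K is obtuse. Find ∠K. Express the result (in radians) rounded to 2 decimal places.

From area = ½·MK·KL·sin K, we get sin K = 2·area/(MK·KL) ≈ 0.35075.
Taking the obtuse solution, ∠K ≈ 2.783 rad.

∠K ≈ 2.78 rad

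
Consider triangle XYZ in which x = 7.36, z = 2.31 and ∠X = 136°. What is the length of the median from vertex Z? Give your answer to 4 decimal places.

m_Z ≈ 6.4026

Law of sines: sin Z = z·sin X/x ≈ 0.21802.
Since x ≥ z, only the acute value applies: ∠Z ≈ 12.59°.
Then ∠Y = 180° − ∠X − ∠Z ≈ 31.41°.
Law of sines gives y = x·sin Y/sin X ≈ 5.5213.
Median from Z: ½√(2·x² + 2·y² − z²) ≈ 6.4026.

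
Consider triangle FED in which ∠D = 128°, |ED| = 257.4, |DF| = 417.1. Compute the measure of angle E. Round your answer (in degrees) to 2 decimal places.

∠E ≈ 32.59°

By the law of cosines, |FE|² = |ED|² + |DF|² − 2·|ED|·|DF|·cos D = 3.7242e+05, so |FE| ≈ 610.27.
Law of cosines again: cos E = (|FE|² + |ED|² − |DF|²)/(2·|FE|·|ED|) ≈ 0.84257, so ∠E ≈ 32.59°.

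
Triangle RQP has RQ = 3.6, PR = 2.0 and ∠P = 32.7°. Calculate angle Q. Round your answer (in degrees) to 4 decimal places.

Law of sines: sin Q = PR·sin P/RQ ≈ 0.30013.
Since RQ ≥ PR, only the acute value applies: ∠Q ≈ 17.47°.
Then ∠R = 180° − ∠P − ∠Q ≈ 129.83°.

∠Q ≈ 17.4656°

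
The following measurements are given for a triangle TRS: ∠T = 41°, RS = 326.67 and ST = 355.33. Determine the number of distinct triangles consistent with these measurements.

2

ST·sin T = 355.33·sin(41°) ≈ 233.1.
Since ST sin T < RS < ST (233.1 < 326.67 < 355.33), two triangles exist.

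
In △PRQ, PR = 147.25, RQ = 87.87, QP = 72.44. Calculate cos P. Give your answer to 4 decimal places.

0.9004

By the law of cosines, cos P = (QP² + PR² − RQ²) / (2·QP·PR) ≈ 0.90041, so ∠P ≈ 25.79°.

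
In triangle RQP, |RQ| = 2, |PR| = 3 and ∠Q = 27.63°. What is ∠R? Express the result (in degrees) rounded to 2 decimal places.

Law of sines: sin P = |RQ|·sin Q/|PR| ≈ 0.30917.
Since |PR| ≥ |RQ|, only the acute value applies: ∠P ≈ 18.01°.
Then ∠R = 180° − ∠Q − ∠P ≈ 134.36°.

∠R ≈ 134.36°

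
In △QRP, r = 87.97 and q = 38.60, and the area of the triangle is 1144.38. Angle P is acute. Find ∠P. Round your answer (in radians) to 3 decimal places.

∠P ≈ 0.740 rad

From area = ½·q·r·sin P, we get sin P = 2·area/(q·r) ≈ 0.67403.
Taking the acute solution, ∠P ≈ 0.7396 rad.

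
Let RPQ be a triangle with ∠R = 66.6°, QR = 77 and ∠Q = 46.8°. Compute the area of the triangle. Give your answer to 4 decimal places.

area ≈ 2161.0275

The third angle is ∠P = 180° − ∠Q − ∠R = 66.60°.
Law of sines: PQ = QR·sin R/sin P ≈ 77.
Law of sines: RP = QR·sin Q/sin P ≈ 61.161.
Area = ½·QR·PQ·sin Q ≈ 2161.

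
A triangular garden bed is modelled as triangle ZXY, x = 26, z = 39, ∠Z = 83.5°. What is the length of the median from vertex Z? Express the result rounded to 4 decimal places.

m_Z ≈ 21.7924

Law of sines: sin X = x·sin Z/z ≈ 0.66238.
Since z ≥ x, only the acute value applies: ∠X ≈ 41.48°.
Then ∠Y = 180° − ∠Z − ∠X ≈ 55.02°.
Law of sines gives y = z·sin Y/sin Z ≈ 32.161.
Median from Z: ½√(2·x² + 2·y² − z²) ≈ 21.792.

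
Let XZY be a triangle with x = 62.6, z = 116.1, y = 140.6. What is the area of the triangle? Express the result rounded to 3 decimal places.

Semiperimeter s = (62.6 + 116.1 + 140.6)/2 = 159.65.
Heron's formula: area = √(159.65·97.05·43.55·19.05) ≈ 3585.3.

area ≈ 3585.286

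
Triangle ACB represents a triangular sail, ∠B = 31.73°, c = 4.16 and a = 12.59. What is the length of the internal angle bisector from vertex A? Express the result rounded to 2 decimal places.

By the law of cosines, b² = a² + c² − 2·a·c·cos B = 86.721, so b ≈ 9.3124.
Law of cosines again: cos A = (c² + b² − a²)/(2·c·b) ≈ -0.70317, so ∠A ≈ 134.68°.
The bisector from A has length 2·c·b·cos(∠A/2)/(c+b) ≈ 2.2155.

t_A ≈ 2.22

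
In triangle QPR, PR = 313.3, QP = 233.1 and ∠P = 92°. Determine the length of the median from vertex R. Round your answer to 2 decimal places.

By the law of cosines, RQ² = QP² + PR² − 2·QP·PR·cos P = 1.5759e+05, so RQ ≈ 396.98.
Median from R: ½√(2·PR² + 2·RQ² − QP²) ≈ 338.07.

338.07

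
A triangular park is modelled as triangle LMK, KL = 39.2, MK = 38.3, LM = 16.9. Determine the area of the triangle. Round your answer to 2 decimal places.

area ≈ 319.10

Semiperimeter s = (38.3 + 39.2 + 16.9)/2 = 47.2.
Heron's formula: area = √(47.2·8.9·8·30.3) ≈ 319.1.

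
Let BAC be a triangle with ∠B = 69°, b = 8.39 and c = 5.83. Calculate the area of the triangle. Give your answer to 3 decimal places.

Law of sines: sin C = c·sin B/b ≈ 0.64872.
Since b ≥ c, only the acute value applies: ∠C ≈ 40.45°.
Then ∠A = 180° − ∠B − ∠C ≈ 70.55°.
Law of sines gives a = b·sin A/sin B ≈ 8.4743.
Area = ½·b·c·sin A ≈ 23.062.

area ≈ 23.062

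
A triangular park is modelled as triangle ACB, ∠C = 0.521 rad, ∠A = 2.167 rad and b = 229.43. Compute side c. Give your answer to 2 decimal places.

The third angle is ∠B = π − ∠A − ∠C = 0.454 rad.
Law of sines: c = b·sin C/sin B ≈ 260.61.

260.61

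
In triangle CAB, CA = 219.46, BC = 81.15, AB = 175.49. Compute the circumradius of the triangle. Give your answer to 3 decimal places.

By the law of cosines, cos C = (BC² + CA² − AB²) / (2·BC·CA) ≈ 0.67244, so ∠C ≈ 47.74°.
Circumradius = AB/(2 sin C) ≈ 118.55.

R ≈ 118.550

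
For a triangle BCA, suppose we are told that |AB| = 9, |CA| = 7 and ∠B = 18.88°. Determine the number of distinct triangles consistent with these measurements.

2

|AB|·sin B = 9·sin(18.88°) ≈ 2.912.
Since |AB| sin B < |CA| < |AB| (2.912 < 7 < 9), two triangles exist.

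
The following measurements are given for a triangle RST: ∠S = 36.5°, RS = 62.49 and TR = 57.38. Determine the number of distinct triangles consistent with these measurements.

2

RS·sin S = 62.49·sin(36.5°) ≈ 37.17.
Since RS sin S < TR < RS (37.17 < 57.38 < 62.49), two triangles exist.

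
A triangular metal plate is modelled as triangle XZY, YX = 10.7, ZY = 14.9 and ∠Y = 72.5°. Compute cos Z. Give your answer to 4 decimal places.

By the law of cosines, XZ² = ZY² + YX² − 2·ZY·YX·cos Y = 240.62, so XZ ≈ 15.512.
Law of cosines again: cos Z = (XZ² + ZY² − YX²)/(2·XZ·ZY) ≈ 0.75313, so ∠Z ≈ 41.14°.

0.7531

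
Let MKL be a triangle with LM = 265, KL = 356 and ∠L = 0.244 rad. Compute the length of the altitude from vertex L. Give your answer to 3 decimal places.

By the law of cosines, MK² = KL² + LM² − 2·KL·LM·cos L = 13870, so MK ≈ 117.77.
Area = ½·KL·LM·sin L ≈ 11396.
The altitude from L has length 2·area/MK ≈ 193.52.

193.523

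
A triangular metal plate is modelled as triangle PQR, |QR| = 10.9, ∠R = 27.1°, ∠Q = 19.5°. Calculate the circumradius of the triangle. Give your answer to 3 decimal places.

The third angle is ∠P = 180° − ∠Q − ∠R = 133.40°.
Law of sines: |RP| = |QR|·sin Q/sin P ≈ 5.0077.
Law of sines: |PQ| = |QR|·sin R/sin P ≈ 6.834.
Circumradius = |QR|/(2 sin P) ≈ 7.5009.

7.501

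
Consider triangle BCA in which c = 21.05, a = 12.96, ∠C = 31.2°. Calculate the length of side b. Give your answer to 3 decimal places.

31.036

Law of sines: sin A = a·sin C/c ≈ 0.31894.
Since c ≥ a, only the acute value applies: ∠A ≈ 18.60°.
Then ∠B = 180° − ∠C − ∠A ≈ 130.20°.
Law of sines gives b = c·sin B/sin C ≈ 31.036.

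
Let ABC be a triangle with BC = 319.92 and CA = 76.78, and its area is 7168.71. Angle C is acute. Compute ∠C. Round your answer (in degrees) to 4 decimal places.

From area = ½·BC·CA·sin C, we get sin C = 2·area/(BC·CA) ≈ 0.58369.
Taking the acute solution, ∠C ≈ 35.71°.

35.7104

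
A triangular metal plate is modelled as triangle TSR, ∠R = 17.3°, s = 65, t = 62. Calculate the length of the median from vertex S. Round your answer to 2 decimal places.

By the law of cosines, r² = t² + s² − 2·t·s·cos R = 373.63, so r ≈ 19.329.
Median from S: ½√(2·r² + 2·t² − s²) ≈ 32.443.

m_S ≈ 32.44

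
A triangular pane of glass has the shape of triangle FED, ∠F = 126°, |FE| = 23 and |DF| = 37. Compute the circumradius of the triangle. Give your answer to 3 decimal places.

By the law of cosines, |ED|² = |DF|² + |FE|² − 2·|DF|·|FE|·cos F = 2898.4, so |ED| ≈ 53.837.
Area = ½·|DF|·|FE|·sin F ≈ 344.24.
Circumradius = |ED|/(2 sin F) ≈ 33.273.

33.273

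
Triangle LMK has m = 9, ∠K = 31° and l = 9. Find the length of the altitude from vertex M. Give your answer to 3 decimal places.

By the law of cosines, k² = l² + m² − 2·l·m·cos K = 23.139, so k ≈ 4.8103.
Area = ½·l·m·sin K ≈ 20.859.
The altitude from M has length 2·area/m ≈ 4.6353.

h_M ≈ 4.635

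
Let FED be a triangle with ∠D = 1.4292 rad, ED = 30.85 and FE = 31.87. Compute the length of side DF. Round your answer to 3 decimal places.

13.460

Law of sines: sin F = ED·sin D/FE ≈ 0.95831.
Since FE ≥ ED, only the acute value applies: ∠F ≈ 1.2810 rad.
Then ∠E = π − ∠D − ∠F ≈ 0.4314 rad.
Law of sines gives DF = FE·sin E/sin D ≈ 13.46.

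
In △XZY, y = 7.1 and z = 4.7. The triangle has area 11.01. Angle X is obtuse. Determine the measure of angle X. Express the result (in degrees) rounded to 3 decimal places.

From area = ½·z·y·sin X, we get sin X = 2·area/(z·y) ≈ 0.65987.
Taking the obtuse solution, ∠X ≈ 138.71°.

138.710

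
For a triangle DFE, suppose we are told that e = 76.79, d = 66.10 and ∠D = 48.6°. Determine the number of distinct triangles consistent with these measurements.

e·sin D = 76.79·sin(48.6°) ≈ 57.6.
Since e sin D < d < e (57.6 < 66.10 < 76.79), two triangles exist.

2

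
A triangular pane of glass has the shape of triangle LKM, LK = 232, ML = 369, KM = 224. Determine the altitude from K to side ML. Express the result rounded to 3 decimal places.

h_K ≈ 133.923

Semiperimeter s = (224 + 369 + 232)/2 = 412.5.
Heron's formula: area = √(412.5·188.5·43.5·180.5) ≈ 24709.
The altitude from K has length 2·area/ML ≈ 133.92.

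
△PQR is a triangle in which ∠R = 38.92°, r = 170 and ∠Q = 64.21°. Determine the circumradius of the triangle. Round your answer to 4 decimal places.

135.2998

The third angle is ∠P = 180° − ∠Q − ∠R = 76.87°.
Law of sines: p = r·sin P/sin R ≈ 263.53.
Law of sines: q = r·sin Q/sin R ≈ 243.65.
Circumradius = r/(2 sin R) ≈ 135.3.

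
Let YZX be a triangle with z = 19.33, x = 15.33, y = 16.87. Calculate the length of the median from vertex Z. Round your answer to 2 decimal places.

m_Z ≈ 12.90

Median from Z: ½√(2·x² + 2·y² − z²) ≈ 12.899.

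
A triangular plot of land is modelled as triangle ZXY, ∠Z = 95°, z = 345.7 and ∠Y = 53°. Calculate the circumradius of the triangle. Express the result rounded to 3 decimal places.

R ≈ 173.510

The third angle is ∠X = 180° − ∠Y − ∠Z = 32.00°.
Law of sines: x = z·sin X/sin Z ≈ 183.89.
Law of sines: y = z·sin Y/sin Z ≈ 277.14.
Circumradius = z/(2 sin Z) ≈ 173.51.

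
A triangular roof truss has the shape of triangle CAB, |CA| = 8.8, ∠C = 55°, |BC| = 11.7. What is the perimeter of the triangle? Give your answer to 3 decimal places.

30.309

By the law of cosines, |AB|² = |BC|² + |CA|² − 2·|BC|·|CA|·cos C = 96.219, so |AB| ≈ 9.8091.
Semiperimeter s = (9.8091+11.7+8.8)/2 = 15.155.
Perimeter = 9.8091 + 11.7 + 8.8 = 30.309.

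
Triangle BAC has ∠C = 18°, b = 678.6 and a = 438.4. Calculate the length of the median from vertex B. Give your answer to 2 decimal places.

By the law of cosines, c² = b² + a² − 2·b·a·cos C = 86817, so c ≈ 294.65.
Median from B: ½√(2·a² + 2·c² − b²) ≈ 156.15.

156.15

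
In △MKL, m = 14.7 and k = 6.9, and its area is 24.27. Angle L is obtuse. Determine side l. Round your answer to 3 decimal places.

From area = ½·m·k·sin L, we get sin L = 2·area/(m·k) ≈ 0.47856.
Taking the obtuse solution, ∠L ≈ 151.41°.
Law of cosines then gives l ≈ 21.02.

21.020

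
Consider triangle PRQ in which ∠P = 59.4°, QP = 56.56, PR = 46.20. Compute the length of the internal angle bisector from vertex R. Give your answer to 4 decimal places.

39.8927

By the law of cosines, RQ² = QP² + PR² − 2·QP·PR·cos P = 2673.1, so RQ ≈ 51.703.
Law of cosines again: cos R = (PR² + RQ² − QP²)/(2·PR·RQ) ≈ 0.33671, so ∠R ≈ 70.32°.
The bisector from R has length 2·PR·RQ·cos(∠R/2)/(PR+RQ) ≈ 39.893.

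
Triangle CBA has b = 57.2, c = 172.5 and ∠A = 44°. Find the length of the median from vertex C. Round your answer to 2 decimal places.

By the law of cosines, a² = c² + b² − 2·c·b·cos A = 18833, so a ≈ 137.23.
Median from C: ½√(2·b² + 2·a² − c²) ≈ 60.11.

60.11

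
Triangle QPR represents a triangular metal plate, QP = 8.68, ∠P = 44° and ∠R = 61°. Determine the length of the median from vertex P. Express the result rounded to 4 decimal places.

8.4697

The third angle is ∠Q = 180° − ∠P − ∠R = 75.00°.
Law of sines: PR = QP·sin Q/sin R ≈ 9.5862.
Law of sines: RQ = QP·sin P/sin R ≈ 6.894.
Median from P: ½√(2·QP² + 2·PR² − RQ²) ≈ 8.4697.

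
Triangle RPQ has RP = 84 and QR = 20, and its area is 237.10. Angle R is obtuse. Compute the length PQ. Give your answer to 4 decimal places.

From area = ½·QR·RP·sin R, we get sin R = 2·area/(QR·RP) ≈ 0.28226.
Taking the obtuse solution, ∠R ≈ 2.855 rad.
Law of cosines then gives PQ ≈ 103.34.

103.3411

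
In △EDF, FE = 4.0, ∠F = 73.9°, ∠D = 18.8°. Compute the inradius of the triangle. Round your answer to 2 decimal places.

The third angle is ∠E = 180° − ∠D − ∠F = 87.30°.
Law of sines: DF = FE·sin E/sin D ≈ 12.398.
Law of sines: ED = FE·sin F/sin D ≈ 11.925.
Area = ½·FE·DF·sin F ≈ 23.824.
Semiperimeter s = (12.398+4+11.925)/2 = 14.162.
Inradius = area/s = 23.824/14.162 ≈ 1.6823.

1.68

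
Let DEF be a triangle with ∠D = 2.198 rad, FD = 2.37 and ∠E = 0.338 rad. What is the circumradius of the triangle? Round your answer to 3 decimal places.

R ≈ 3.574

The third angle is ∠F = π − ∠D − ∠E = 0.606 rad.
Law of sines: EF = FD·sin D/sin E ≈ 5.7868.
Law of sines: DE = FD·sin F/sin E ≈ 4.0685.
Circumradius = FD/(2 sin E) ≈ 3.5736.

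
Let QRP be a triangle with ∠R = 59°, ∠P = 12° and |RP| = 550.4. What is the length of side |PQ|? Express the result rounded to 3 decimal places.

498.969

The third angle is ∠Q = 180° − ∠R − ∠P = 109.00°.
Law of sines: |PQ| = |RP|·sin R/sin Q ≈ 498.97.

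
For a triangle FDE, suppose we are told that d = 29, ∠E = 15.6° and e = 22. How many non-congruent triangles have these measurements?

d·sin E = 29·sin(15.6°) ≈ 7.799.
Since d sin E < e < d (7.799 < 22 < 29), two triangles exist.

2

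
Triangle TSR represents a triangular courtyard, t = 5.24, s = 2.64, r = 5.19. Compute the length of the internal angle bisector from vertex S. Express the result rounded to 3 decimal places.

t_S ≈ 5.045

By the law of cosines, cos S = (r² + t² − s²) / (2·r·t) ≈ 0.87191, so ∠S ≈ 29.32°.
The bisector from S has length 2·r·t·cos(∠S/2)/(r+t) ≈ 5.0451.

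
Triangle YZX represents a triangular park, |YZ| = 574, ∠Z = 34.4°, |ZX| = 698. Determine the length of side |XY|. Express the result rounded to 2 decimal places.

By the law of cosines, |XY|² = |YZ|² + |ZX|² − 2·|YZ|·|ZX|·cos Z = 1.5551e+05, so |XY| ≈ 394.35.

394.35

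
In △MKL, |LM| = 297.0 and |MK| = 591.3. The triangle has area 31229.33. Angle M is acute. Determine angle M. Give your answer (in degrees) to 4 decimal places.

From area = ½·|LM|·|MK|·sin M, we get sin M = 2·area/(|LM|·|MK|) ≈ 0.35565.
Taking the acute solution, ∠M ≈ 20.83°.

20.8336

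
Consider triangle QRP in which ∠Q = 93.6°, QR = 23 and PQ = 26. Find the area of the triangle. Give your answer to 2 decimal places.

298.41

Area = ½·PQ·QR·sin Q ≈ 298.41.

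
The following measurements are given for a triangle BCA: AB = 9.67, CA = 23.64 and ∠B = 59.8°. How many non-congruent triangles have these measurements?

1

AB·sin B = 9.67·sin(59.8°) ≈ 8.358.
Since CA ≥ AB, exactly one triangle exists.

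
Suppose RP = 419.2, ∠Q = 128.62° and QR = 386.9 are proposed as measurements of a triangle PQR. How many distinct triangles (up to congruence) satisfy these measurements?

1

QR·sin Q = 386.9·sin(128.62°) ≈ 302.3.
Since ∠Q is not acute, a triangle exists only if RP > QR; here RP > QR, so there is exactly one triangle.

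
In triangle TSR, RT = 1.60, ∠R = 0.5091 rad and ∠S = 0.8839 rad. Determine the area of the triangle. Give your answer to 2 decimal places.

The third angle is ∠T = π − ∠S − ∠R = 1.7486 rad.
Law of sines: SR = RT·sin T/sin S ≈ 2.0367.
Law of sines: TS = RT·sin R/sin S ≈ 1.0085.
Area = ½·RT·SR·sin R ≈ 0.79412.

0.79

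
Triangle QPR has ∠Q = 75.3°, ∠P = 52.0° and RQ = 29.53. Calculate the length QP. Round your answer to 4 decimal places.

The third angle is ∠R = 180° − ∠Q − ∠P = 52.70°.
Law of sines: QP = RQ·sin R/sin P ≈ 29.81.

29.8097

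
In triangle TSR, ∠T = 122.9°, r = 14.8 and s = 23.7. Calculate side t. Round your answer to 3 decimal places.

By the law of cosines, t² = s² + r² − 2·s·r·cos T = 1161.8, so t ≈ 34.085.

34.085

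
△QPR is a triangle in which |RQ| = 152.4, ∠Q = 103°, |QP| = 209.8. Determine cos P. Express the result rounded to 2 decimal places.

By the law of cosines, |PR|² = |RQ|² + |QP|² − 2·|RQ|·|QP|·cos Q = 81627, so |PR| ≈ 285.7.
Law of cosines again: cos P = (|QP|² + |PR|² − |RQ|²)/(2·|QP|·|PR|) ≈ 0.85432, so ∠P ≈ 31.32°.

cos P ≈ 0.85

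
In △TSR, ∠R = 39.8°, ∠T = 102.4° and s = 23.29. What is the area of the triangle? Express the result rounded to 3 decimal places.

The third angle is ∠S = 180° − ∠R − ∠T = 37.80°.
Law of sines: t = s·sin T/sin S ≈ 37.113.
Law of sines: r = s·sin R/sin S ≈ 24.324.
Area = ½·s·t·sin R ≈ 276.64.

area ≈ 276.642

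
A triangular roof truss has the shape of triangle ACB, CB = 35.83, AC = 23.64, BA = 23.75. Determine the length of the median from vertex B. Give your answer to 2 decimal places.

Median from B: ½√(2·CB² + 2·BA² − AC²) ≈ 28.004.

28.00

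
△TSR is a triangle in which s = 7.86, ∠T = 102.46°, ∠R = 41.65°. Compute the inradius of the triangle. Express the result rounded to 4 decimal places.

2.2901

The third angle is ∠S = 180° − ∠R − ∠T = 35.89°.
Law of sines: t = s·sin T/sin S ≈ 13.092.
Law of sines: r = s·sin R/sin S ≈ 8.9105.
Area = ½·s·t·sin R ≈ 34.193.
Semiperimeter p = (13.092+7.86+8.9105)/2 = 14.931.
Inradius = area/p = 34.193/14.931 ≈ 2.2901.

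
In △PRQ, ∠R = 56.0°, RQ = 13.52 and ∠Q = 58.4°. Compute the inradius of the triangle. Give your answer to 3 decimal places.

The third angle is ∠P = 180° − ∠R − ∠Q = 65.60°.
Law of sines: QP = RQ·sin R/sin P ≈ 12.308.
Law of sines: PR = RQ·sin Q/sin P ≈ 12.645.
Area = ½·RQ·QP·sin Q ≈ 70.865.
Semiperimeter s = (13.52+12.308+12.645)/2 = 19.236.
Inradius = area/s = 70.865/19.236 ≈ 3.6839.

3.684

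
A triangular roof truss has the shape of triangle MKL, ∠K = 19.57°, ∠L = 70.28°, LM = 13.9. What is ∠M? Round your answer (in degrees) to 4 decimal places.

The third angle is ∠M = 180° − ∠K − ∠L = 90.15°.

90.1500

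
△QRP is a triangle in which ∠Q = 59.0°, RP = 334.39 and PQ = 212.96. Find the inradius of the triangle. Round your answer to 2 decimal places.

Law of sines: sin R = PQ·sin Q/RP ≈ 0.54590.
Since RP ≥ PQ, only the acute value applies: ∠R ≈ 33.09°.
Then ∠P = 180° − ∠Q − ∠R ≈ 87.91°.
Law of sines gives QR = RP·sin P/sin Q ≈ 389.85.
Area = ½·RP·PQ·sin P ≈ 35582.
Semiperimeter s = (334.39+212.96+389.85)/2 = 468.6.
Inradius = area/s = 35582/468.6 ≈ 75.933.

r ≈ 75.93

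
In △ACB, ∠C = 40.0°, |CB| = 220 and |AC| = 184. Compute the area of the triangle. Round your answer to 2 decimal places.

13010.02

Area = ½·|AC|·|CB|·sin C ≈ 13010.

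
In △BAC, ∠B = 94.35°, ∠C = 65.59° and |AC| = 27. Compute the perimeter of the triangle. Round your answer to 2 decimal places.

60.95

The third angle is ∠A = 180° − ∠C − ∠B = 20.06°.
Law of sines: |CB| = |AC|·sin A/sin B ≈ 9.2879.
Law of sines: |BA| = |AC|·sin C/sin B ≈ 24.658.
Semiperimeter s = (27+9.2879+24.658)/2 = 30.473.
Perimeter = 27 + 9.2879 + 24.658 = 60.945.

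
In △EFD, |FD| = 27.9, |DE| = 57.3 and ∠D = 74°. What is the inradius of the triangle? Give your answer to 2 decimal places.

10.85

By the law of cosines, |EF|² = |FD|² + |DE|² − 2·|FD|·|DE|·cos D = 3180.4, so |EF| ≈ 56.395.
Area = ½·|FD|·|DE|·sin D ≈ 768.37.
Semiperimeter s = (27.9+57.3+56.395)/2 = 70.797.
Inradius = area/s = 768.37/70.797 ≈ 10.853.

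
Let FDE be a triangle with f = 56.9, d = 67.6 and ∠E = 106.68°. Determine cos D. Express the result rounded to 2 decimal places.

By the law of cosines, e² = f² + d² − 2·f·d·cos E = 10015, so e ≈ 100.08.
Law of cosines again: cos D = (e² + f² − d²)/(2·e·f) ≈ 0.76244, so ∠D ≈ 40.32°.

cos D ≈ 0.76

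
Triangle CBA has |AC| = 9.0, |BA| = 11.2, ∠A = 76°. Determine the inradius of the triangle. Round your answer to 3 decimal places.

r ≈ 2.986

By the law of cosines, |CB|² = |BA|² + |AC|² − 2·|BA|·|AC|·cos A = 157.67, so |CB| ≈ 12.557.
Area = ½·|BA|·|AC|·sin A ≈ 48.903.
Semiperimeter s = (11.2+9+12.557)/2 = 16.378.
Inradius = area/s = 48.903/16.378 ≈ 2.9858.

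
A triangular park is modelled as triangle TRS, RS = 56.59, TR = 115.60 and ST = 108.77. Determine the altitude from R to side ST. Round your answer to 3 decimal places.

Semiperimeter s = (56.59 + 108.77 + 115.6)/2 = 140.48.
Heron's formula: area = √(140.48·83.89·31.71·24.88) ≈ 3049.2.
The altitude from R has length 2·area/ST ≈ 56.067.

h_R ≈ 56.067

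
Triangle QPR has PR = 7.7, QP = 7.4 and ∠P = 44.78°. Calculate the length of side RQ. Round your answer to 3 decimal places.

5.758

By the law of cosines, RQ² = QP² + PR² − 2·QP·PR·cos P = 33.159, so RQ ≈ 5.7584.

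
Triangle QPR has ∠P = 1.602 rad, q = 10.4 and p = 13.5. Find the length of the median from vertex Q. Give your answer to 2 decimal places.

Law of sines: sin Q = q·sin P/p ≈ 0.77000.
Since p ≥ q, only the acute value applies: ∠Q ≈ 0.879 rad.
Then ∠R = π − ∠P − ∠Q ≈ 0.661 rad.
Law of sines gives r = p·sin R/sin P ≈ 8.2892.
Median from Q: ½√(2·p² + 2·r² − q²) ≈ 9.9217.

m_Q ≈ 9.92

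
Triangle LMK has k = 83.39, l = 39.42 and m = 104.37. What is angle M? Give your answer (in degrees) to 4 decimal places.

By the law of cosines, cos M = (k² + l² − m²) / (2·k·l) ≈ -0.36281, so ∠M ≈ 111.27°.

111.2727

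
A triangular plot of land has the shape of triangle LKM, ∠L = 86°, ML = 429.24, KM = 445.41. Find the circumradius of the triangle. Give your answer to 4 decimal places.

Law of sines: sin K = ML·sin L/KM ≈ 0.96135.
Since KM ≥ ML, only the acute value applies: ∠K ≈ 74.02°.
Then ∠M = 180° − ∠L − ∠K ≈ 19.98°.
Law of sines gives LK = KM·sin M/sin L ≈ 152.58.
Circumradius = KM/(2 sin L) ≈ 223.25.

223.2488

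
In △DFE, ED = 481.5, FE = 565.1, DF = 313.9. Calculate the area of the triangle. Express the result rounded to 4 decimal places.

Semiperimeter s = (565.1 + 481.5 + 313.9)/2 = 680.25.
Heron's formula: area = √(680.25·115.15·198.75·366.35) ≈ 75521.

area ≈ 75521.0315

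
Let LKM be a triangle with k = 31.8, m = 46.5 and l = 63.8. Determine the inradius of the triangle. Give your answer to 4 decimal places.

9.9159

Semiperimeter s = (63.8 + 31.8 + 46.5)/2 = 71.05.
Heron's formula: area = √(71.05·7.25·39.25·24.55) ≈ 704.53.
Inradius = area/s = 704.53/71.05 ≈ 9.9159.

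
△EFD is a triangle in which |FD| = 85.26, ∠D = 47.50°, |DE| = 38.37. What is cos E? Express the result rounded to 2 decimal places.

By the law of cosines, |EF|² = |FD|² + |DE|² − 2·|FD|·|DE|·cos D = 4321.2, so |EF| ≈ 65.736.
Law of cosines again: cos E = (|DE|² + |EF|² − |FD|²)/(2·|DE|·|EF|) ≈ -0.29255, so ∠E ≈ 107.01°.

cos E ≈ -0.29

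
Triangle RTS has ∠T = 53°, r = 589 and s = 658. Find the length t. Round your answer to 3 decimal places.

559.825

By the law of cosines, t² = s² + r² − 2·s·r·cos T = 3.134e+05, so t ≈ 559.82.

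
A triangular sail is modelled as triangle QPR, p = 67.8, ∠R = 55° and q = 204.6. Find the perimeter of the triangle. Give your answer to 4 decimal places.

447.1708

By the law of cosines, r² = q² + p² − 2·q·p·cos R = 30545, so r ≈ 174.77.
Semiperimeter s = (204.6+67.8+174.77)/2 = 223.59.
Perimeter = 204.6 + 67.8 + 174.77 = 447.17.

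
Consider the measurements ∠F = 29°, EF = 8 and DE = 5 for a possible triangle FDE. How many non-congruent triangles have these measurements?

2

EF·sin F = 8·sin(29°) ≈ 3.878.
Since EF sin F < DE < EF (3.878 < 5 < 8), two triangles exist.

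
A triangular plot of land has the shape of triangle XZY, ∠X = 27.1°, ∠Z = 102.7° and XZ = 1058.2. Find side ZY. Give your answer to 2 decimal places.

627.45

The third angle is ∠Y = 180° − ∠X − ∠Z = 50.20°.
Law of sines: ZY = XZ·sin X/sin Y ≈ 627.45.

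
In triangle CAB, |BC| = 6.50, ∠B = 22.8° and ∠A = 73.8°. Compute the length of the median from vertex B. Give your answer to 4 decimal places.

The third angle is ∠C = 180° − ∠A − ∠B = 83.40°.
Law of sines: |AB| = |BC|·sin C/sin A ≈ 6.7239.
Law of sines: |CA| = |BC|·sin B/sin A ≈ 2.623.
Median from B: ½√(2·|AB|² + 2·|BC|² − |CA|²) ≈ 6.4815.

m_B ≈ 6.4815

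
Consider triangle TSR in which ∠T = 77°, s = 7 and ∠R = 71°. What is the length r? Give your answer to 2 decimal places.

The third angle is ∠S = 180° − ∠R − ∠T = 32.00°.
Law of sines: r = s·sin R/sin S ≈ 12.49.

12.49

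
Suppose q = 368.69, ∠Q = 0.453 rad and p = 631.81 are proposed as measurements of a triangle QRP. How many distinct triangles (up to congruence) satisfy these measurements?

p·sin Q = 631.81·sin(0.453 rad) ≈ 276.5.
Since p sin Q < q < p (276.5 < 368.69 < 631.81), two triangles exist.

2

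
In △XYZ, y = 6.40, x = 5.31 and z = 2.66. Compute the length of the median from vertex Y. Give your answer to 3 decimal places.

Median from Y: ½√(2·z² + 2·x² − y²) ≈ 2.7195.

m_Y ≈ 2.720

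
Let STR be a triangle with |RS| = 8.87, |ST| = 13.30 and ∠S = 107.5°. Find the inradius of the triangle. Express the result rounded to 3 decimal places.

2.796

By the law of cosines, |TR|² = |RS|² + |ST|² − 2·|RS|·|ST|·cos S = 326.52, so |TR| ≈ 18.07.
Area = ½·|RS|·|ST|·sin S ≈ 56.255.
Semiperimeter s = (18.07+8.87+13.3)/2 = 20.12.
Inradius = area/s = 56.255/20.12 ≈ 2.796.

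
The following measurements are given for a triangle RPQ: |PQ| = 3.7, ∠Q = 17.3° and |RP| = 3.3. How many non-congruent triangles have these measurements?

2

|PQ|·sin Q = 3.7·sin(17.3°) ≈ 1.1.
Since |PQ| sin Q < |RP| < |PQ| (1.1 < 3.3 < 3.7), two triangles exist.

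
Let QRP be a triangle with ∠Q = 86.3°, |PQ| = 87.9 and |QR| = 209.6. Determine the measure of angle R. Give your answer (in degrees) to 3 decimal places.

By the law of cosines, |RP|² = |PQ|² + |QR|² − 2·|PQ|·|QR|·cos Q = 49281, so |RP| ≈ 221.99.
Law of cosines again: cos R = (|QR|² + |RP|² − |PQ|²)/(2·|QR|·|RP|) ≈ 0.91862, so ∠R ≈ 23.27°.

23.274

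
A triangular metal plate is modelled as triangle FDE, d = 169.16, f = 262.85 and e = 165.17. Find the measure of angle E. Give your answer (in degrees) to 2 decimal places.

By the law of cosines, cos E = (f² + d² − e²) / (2·f·d) ≈ 0.79193, so ∠E ≈ 37.63°.

∠E ≈ 37.63°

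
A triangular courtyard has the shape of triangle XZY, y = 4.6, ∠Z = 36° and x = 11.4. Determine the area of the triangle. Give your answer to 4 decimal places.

area ≈ 15.4117

Area = ½·y·x·sin Z ≈ 15.412.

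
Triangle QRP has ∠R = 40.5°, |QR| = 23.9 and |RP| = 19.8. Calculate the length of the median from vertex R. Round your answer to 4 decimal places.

20.5118

By the law of cosines, |PQ|² = |QR|² + |RP|² − 2·|QR|·|RP|·cos R = 243.57, so |PQ| ≈ 15.607.
Median from R: ½√(2·|QR|² + 2·|RP|² − |PQ|²) ≈ 20.512.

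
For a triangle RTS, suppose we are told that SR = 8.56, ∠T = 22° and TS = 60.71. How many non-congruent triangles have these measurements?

0

TS·sin T = 60.71·sin(22°) ≈ 22.74.
Since SR = 8.56 < 22.74 = TS sin T, no triangle exists.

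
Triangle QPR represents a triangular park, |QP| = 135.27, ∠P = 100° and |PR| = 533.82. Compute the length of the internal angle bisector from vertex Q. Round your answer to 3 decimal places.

t_Q ≈ 182.980

By the law of cosines, |RQ|² = |QP|² + |PR|² − 2·|QP|·|PR|·cos P = 3.2834e+05, so |RQ| ≈ 573.01.
Law of cosines again: cos Q = (|RQ|² + |QP|² − |PR|²)/(2·|RQ|·|QP|) ≈ 0.39784, so ∠Q ≈ 66.56°.
The bisector from Q has length 2·|RQ|·|QP|·cos(∠Q/2)/(|RQ|+|QP|) ≈ 182.98.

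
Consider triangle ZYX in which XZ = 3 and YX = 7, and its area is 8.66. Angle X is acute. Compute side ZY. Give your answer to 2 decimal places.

5.85

From area = ½·YX·XZ·sin X, we get sin X = 2·area/(YX·XZ) ≈ 0.82476.
Taking the acute solution, ∠X ≈ 55.56°.
Law of cosines then gives ZY ≈ 5.8523.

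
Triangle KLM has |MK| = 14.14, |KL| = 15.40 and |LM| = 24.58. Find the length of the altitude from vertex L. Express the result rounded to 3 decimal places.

h_L ≈ 14.222

Semiperimeter s = (24.58 + 14.14 + 15.4)/2 = 27.06.
Heron's formula: area = √(27.06·2.48·12.92·11.66) ≈ 100.55.
The altitude from L has length 2·area/|MK| ≈ 14.222.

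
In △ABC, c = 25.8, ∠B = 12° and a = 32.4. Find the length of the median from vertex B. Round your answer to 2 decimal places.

m_B ≈ 28.94

By the law of cosines, b² = c² + a² − 2·c·a·cos B = 80.094, so b ≈ 8.9495.
Median from B: ½√(2·c² + 2·a² − b²) ≈ 28.943.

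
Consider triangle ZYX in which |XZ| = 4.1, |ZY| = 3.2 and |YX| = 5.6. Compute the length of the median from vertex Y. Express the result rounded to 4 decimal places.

m_Y ≈ 4.0740

Median from Y: ½√(2·|ZY|² + 2·|YX|² − |XZ|²) ≈ 4.074.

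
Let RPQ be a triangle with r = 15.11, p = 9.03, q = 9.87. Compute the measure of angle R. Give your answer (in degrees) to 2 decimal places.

By the law of cosines, cos R = (p² + q² − r²) / (2·p·q) ≈ -0.27688, so ∠R ≈ 106.07°.

∠R ≈ 106.07°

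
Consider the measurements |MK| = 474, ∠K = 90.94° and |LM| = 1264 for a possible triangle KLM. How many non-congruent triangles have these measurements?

1

|MK|·sin K = 474·sin(90.94°) ≈ 473.9.
Since ∠K is not acute, a triangle exists only if |LM| > |MK|; here |LM| > |MK|, so there is exactly one triangle.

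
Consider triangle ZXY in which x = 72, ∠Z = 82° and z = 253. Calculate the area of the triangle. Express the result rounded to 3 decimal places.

area ≈ 9011.021

Law of sines: sin X = x·sin Z/z ≈ 0.28182.
Since z ≥ x, only the acute value applies: ∠X ≈ 16.37°.
Then ∠Y = 180° − ∠Z − ∠X ≈ 81.63°.
Law of sines gives y = z·sin Y/sin Z ≈ 252.77.
Area = ½·z·x·sin Y ≈ 9011.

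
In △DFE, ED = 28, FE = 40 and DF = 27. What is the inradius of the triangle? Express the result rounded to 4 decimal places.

Semiperimeter s = (40 + 28 + 27)/2 = 47.5.
Heron's formula: area = √(47.5·7.5·19.5·20.5) ≈ 377.37.
Inradius = area/s = 377.37/47.5 ≈ 7.9447.

7.9447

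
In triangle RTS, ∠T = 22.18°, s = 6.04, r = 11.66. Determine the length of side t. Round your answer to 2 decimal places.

6.48

By the law of cosines, t² = s² + r² − 2·s·r·cos T = 42.007, so t ≈ 6.4813.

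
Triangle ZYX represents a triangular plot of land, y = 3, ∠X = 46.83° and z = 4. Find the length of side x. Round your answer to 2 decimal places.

By the law of cosines, x² = z² + y² − 2·z·y·cos X = 8.58, so x ≈ 2.9292.

2.93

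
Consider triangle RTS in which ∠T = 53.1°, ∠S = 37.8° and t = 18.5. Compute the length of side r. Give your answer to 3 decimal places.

23.131

The third angle is ∠R = 180° − ∠T − ∠S = 89.10°.
Law of sines: r = t·sin R/sin T ≈ 23.131.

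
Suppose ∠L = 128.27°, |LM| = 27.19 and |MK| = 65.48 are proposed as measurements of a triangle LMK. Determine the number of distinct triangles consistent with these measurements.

1

|LM|·sin L = 27.19·sin(128.27°) ≈ 21.35.
Since ∠L is not acute, a triangle exists only if |MK| > |LM|; here |MK| > |LM|, so there is exactly one triangle.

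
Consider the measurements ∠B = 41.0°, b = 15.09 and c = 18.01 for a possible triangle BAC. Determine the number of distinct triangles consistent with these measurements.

c·sin B = 18.01·sin(41.0°) ≈ 11.82.
Since c sin B < b < c (11.82 < 15.09 < 18.01), two triangles exist.

2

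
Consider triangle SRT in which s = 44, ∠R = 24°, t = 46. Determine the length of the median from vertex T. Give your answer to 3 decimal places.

24.819

By the law of cosines, r² = t² + s² − 2·t·s·cos R = 353.97, so r ≈ 18.814.
Median from T: ½√(2·s² + 2·r² − t²) ≈ 24.819.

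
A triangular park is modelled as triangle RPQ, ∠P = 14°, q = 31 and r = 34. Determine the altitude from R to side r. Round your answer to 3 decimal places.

h_R ≈ 7.500

By the law of cosines, p² = q² + r² − 2·q·r·cos P = 71.617, so p ≈ 8.4627.
Area = ½·q·r·sin P ≈ 127.49.
The altitude from R has length 2·area/r ≈ 7.4996.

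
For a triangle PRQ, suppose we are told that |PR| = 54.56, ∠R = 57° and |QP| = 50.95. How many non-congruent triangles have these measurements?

|PR|·sin R = 54.56·sin(57°) ≈ 45.76.
Since |PR| sin R < |QP| < |PR| (45.76 < 50.95 < 54.56), two triangles exist.

2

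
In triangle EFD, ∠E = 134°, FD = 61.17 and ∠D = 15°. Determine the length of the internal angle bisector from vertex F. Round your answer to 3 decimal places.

31.194

The third angle is ∠F = 180° − ∠D − ∠E = 31.00°.
Law of sines: DE = FD·sin F/sin E ≈ 43.797.
Law of sines: EF = FD·sin D/sin E ≈ 22.009.
The bisector from F has length 2·EF·FD·cos(∠F/2)/(EF+FD) ≈ 31.194.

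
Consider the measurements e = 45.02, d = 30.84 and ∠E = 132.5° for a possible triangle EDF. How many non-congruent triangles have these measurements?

d·sin E = 30.84·sin(132.5°) ≈ 22.74.
Since ∠E is not acute, a triangle exists only if e > d; here e > d, so there is exactly one triangle.

1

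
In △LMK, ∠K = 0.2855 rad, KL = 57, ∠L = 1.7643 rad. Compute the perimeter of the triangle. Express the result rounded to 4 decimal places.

The third angle is ∠M = π − ∠K − ∠L = 1.0918 rad.
Law of sines: MK = KL·sin L/sin M ≈ 63.03.
Law of sines: LM = KL·sin K/sin M ≈ 18.089.
Semiperimeter s = (63.03+57+18.089)/2 = 69.06.
Perimeter = 63.03 + 57 + 18.089 = 138.12.

138.1191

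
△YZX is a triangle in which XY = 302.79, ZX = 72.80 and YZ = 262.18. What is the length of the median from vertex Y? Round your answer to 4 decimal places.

m_Y ≈ 280.8649

Median from Y: ½√(2·XY² + 2·YZ² − ZX²) ≈ 280.86.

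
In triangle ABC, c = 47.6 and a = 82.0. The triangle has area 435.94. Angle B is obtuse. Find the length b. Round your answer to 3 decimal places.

From area = ½·c·a·sin B, we get sin B = 2·area/(c·a) ≈ 0.22338.
Taking the obtuse solution, ∠B ≈ 2.916 rad.
Law of cosines then gives b ≈ 128.84.

128.837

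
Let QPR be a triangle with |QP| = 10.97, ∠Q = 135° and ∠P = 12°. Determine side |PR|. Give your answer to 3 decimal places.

14.242

The third angle is ∠R = 180° − ∠Q − ∠P = 33.00°.
Law of sines: |PR| = |QP|·sin Q/sin R ≈ 14.242.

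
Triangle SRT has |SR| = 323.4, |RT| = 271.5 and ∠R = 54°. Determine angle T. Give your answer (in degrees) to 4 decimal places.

∠T ≈ 72.7160°

By the law of cosines, |TS|² = |SR|² + |RT|² − 2·|SR|·|RT|·cos R = 75081, so |TS| ≈ 274.01.
Law of cosines again: cos T = (|RT|² + |TS|² − |SR|²)/(2·|RT|·|TS|) ≈ 0.29711, so ∠T ≈ 72.72°.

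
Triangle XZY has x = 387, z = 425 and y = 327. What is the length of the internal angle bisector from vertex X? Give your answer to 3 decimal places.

By the law of cosines, cos X = (z² + y² − x²) / (2·z·y) ≈ 0.49572, so ∠X ≈ 60.28°.
The bisector from X has length 2·z·y·cos(∠X/2)/(z+y) ≈ 319.64.

t_X ≈ 319.638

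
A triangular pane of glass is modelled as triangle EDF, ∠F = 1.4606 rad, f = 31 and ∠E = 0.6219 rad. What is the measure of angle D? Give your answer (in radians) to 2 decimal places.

The third angle is ∠D = π − ∠F − ∠E = 1.0591 rad.

∠D ≈ 1.06 rad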